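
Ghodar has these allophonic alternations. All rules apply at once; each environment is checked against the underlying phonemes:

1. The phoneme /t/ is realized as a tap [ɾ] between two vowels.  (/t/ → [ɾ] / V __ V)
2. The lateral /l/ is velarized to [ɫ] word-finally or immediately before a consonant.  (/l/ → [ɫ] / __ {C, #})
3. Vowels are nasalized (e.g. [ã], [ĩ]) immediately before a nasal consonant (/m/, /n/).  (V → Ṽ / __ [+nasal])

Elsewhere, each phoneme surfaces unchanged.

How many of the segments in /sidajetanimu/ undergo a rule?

3

Segments that undergo a rule: /t/ → [ɾ] (rule 1); /a/ → [ã] (rule 3); /i/ → [ĩ] (rule 3).
All other segments surface unchanged.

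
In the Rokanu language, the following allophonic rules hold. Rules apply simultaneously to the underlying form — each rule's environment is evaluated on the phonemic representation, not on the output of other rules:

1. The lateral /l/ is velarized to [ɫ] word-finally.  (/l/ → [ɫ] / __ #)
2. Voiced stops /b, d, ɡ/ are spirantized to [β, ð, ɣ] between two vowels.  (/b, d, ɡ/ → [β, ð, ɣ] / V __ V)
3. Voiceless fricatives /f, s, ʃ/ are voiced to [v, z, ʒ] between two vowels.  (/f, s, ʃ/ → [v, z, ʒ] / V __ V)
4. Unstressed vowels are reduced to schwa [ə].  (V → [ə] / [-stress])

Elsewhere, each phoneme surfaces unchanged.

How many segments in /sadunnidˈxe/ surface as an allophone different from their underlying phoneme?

Segments that undergo a rule: /a/ → [ə] (rule 4); /d/ → [ð] (rule 2); /u/ → [ə] (rule 4); /i/ → [ə] (rule 4).
All other segments surface unchanged.

4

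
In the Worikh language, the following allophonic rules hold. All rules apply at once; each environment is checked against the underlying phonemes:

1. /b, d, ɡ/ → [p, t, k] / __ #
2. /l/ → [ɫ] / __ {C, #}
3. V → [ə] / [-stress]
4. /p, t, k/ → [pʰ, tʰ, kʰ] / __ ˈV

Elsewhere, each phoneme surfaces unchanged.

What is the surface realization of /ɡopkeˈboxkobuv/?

[ɡəpkəˈboxkəbəv]

/ɡ/ (word-initial) is in the target of rule 1 but the environment (word-finally) is not met → [ɡ].
/o/ (between /ɡ/ and /p/) occurs in an unstressed syllable → [ə] by rule 3.
/p/ (between /o/ and /k/): rule 4 targets it, but not immediately before a stressed vowel → unchanged [p].
/k/ (between /p/ and /e/) fails the environment for rule 4, so it stays [k].
/e/ meets the environment for rule 3 (in an unstressed syllable) → [ə].
/b/ — between /e/ and /o/; rule 1 does not apply here → [b].
/o/ (between /b/ and /x/) is in the target of rule 3 but the environment (in an unstressed syllable) is not met → [o].
/x/ stays [x].
/k/ (between /x/ and /o/): rule 4 targets it, but not immediately before a stressed vowel → unchanged [k].
Rule 3 applies to /o/ (between /k/ and /b/: in an unstressed syllable) → [ə].
/b/ (between /o/ and /u/) fails the environment for rule 1, so it stays [b].
/u/ meets the environment for rule 3 (in an unstressed syllable) → [ə].
/v/ (word-final) is unaffected → [v].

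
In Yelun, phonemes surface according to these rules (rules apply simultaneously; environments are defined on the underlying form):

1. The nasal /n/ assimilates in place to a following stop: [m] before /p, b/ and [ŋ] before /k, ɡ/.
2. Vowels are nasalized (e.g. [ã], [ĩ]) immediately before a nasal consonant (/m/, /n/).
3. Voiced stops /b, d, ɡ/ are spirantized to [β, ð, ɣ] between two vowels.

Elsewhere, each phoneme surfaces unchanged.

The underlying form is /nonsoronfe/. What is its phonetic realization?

/n/ (word-initial) fails the environment for rule 1, so it stays [n].
/o/ meets the environment for rule 2 (before a nasal consonant) → [õ].
/n/ — between /o/ and /s/; rule 1 does not apply here → [n].
/s/ (between /n/ and /o/): no rule targets it → [s].
/o/ (between /s/ and /r/) is in the target of rule 2 but the environment (before a nasal consonant) is not met → [o].
/r/ stays [r].
Rule 2 applies to /o/ (between /r/ and /n/: before a nasal consonant) → [õ].
/n/ (between /o/ and /f/): rule 1 targets it, but not before a labial or velar stop → unchanged [n].
/f/ (between /n/ and /e/): no rule targets it → [f].
/e/ — word-final; rule 2 does not apply here → [e].

[nõnsorõnfe]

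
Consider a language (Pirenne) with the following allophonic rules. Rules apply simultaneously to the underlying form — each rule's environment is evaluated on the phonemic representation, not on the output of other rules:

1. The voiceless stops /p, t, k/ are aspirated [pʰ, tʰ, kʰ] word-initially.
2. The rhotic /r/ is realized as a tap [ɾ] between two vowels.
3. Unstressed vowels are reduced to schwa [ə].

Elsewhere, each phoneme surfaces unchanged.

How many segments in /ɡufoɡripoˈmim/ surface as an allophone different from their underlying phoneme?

Segments that undergo a rule: /u/ → [ə] (rule 3); /o/ → [ə] (rule 3); /i/ → [ə] (rule 3); /o/ → [ə] (rule 3).
All other segments surface unchanged.

4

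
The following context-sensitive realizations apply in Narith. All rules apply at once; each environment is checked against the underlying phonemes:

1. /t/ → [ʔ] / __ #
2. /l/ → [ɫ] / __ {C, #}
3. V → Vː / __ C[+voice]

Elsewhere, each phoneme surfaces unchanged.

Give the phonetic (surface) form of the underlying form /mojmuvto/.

[moːjmuːvto]

/m/ (word-initial): no rule targets it → [m].
/o/ (between /m/ and /j/): before a voiced consonant, so rule 3 applies → [oː].
/j/ stays [j].
/m/ (between /j/ and /u/): no rule targets it → [m].
/u/ meets the environment for rule 3 (before a voiced consonant) → [uː].
/v/ stays [v].
/t/ — between /v/ and /o/; rule 1 does not apply here → [t].
/o/ (word-final) is in the target of rule 3 but the environment (before a voiced consonant) is not met → [o].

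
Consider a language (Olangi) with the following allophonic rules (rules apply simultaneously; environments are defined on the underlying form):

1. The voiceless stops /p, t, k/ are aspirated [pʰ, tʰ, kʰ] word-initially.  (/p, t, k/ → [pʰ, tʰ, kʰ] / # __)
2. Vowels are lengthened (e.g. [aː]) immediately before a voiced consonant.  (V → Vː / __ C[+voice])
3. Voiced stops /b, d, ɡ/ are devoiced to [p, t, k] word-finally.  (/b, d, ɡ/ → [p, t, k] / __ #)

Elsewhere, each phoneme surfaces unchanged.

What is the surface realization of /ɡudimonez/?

/ɡ/ (word-initial): rule 3 targets it, but not word-finally → unchanged [ɡ].
/u/ (between /ɡ/ and /d/): before a voiced consonant, so rule 2 applies → [uː].
/d/ (between /u/ and /i/) is in the target of rule 3 but the environment (word-finally) is not met → [d].
/i/ (between /d/ and /m/) occurs before a voiced consonant → [iː] by rule 2.
/m/ stays [m].
/o/ meets the environment for rule 2 (before a voiced consonant) → [oː].
/n/ (between /o/ and /e/): no rule targets it → [n].
/e/ (between /n/ and /z/): before a voiced consonant, so rule 2 applies → [eː].
/z/ (word-final) is unaffected → [z].

[ɡuːdiːmoːneːz]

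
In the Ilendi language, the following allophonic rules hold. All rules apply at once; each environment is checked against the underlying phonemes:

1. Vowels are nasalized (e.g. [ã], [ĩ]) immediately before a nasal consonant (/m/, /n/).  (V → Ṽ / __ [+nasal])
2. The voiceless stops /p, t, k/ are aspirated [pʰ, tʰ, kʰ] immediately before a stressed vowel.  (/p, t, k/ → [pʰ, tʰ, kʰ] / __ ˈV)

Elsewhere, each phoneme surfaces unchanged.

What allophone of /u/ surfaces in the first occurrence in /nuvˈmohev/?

/u/ — between /n/ and /v/; rule 1 does not apply here → [u].

[u]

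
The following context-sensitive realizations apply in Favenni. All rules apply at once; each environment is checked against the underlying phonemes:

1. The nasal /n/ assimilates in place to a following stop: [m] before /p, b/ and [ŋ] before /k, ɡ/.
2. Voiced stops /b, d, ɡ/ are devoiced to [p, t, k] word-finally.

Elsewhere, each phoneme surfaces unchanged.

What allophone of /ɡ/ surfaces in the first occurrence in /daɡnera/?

/ɡ/ (between /a/ and /n/): rule 2 targets it, but not word-finally → unchanged [ɡ].

[ɡ]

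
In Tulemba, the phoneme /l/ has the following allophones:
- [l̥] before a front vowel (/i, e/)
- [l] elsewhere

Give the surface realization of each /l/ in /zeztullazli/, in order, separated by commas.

[l], [l], [l̥]

Occurrence 1 (position 6): no conditioning environment matches → elsewhere allophone [l].
Occurrence 2 (position 7): no conditioning environment matches → elsewhere allophone [l].
Occurrence 3 (position 10): before a front vowel (/i, e/) → [l̥].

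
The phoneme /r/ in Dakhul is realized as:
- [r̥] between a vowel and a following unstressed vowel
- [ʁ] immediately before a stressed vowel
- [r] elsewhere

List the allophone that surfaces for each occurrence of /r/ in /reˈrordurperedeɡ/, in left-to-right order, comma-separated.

Occurrence 1 (position 1): no conditioning environment matches → elsewhere allophone [r].
Occurrence 2 (position 3): immediately before a stressed vowel → [ʁ].
Occurrence 3 (position 5): no conditioning environment matches → elsewhere allophone [r].
Occurrence 4 (position 8): no conditioning environment matches → elsewhere allophone [r].
Occurrence 5 (position 11): between a vowel and a following unstressed vowel → [r̥].

[r], [ʁ], [r], [r], [r̥]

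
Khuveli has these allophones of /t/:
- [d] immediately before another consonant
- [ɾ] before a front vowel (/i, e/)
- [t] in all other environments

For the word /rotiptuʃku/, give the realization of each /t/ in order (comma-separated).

[ɾ], [t]

Occurrence 1 (position 3): before a front vowel (/i, e/) → [ɾ].
Occurrence 2 (position 6): no conditioning environment matches → elsewhere allophone [t].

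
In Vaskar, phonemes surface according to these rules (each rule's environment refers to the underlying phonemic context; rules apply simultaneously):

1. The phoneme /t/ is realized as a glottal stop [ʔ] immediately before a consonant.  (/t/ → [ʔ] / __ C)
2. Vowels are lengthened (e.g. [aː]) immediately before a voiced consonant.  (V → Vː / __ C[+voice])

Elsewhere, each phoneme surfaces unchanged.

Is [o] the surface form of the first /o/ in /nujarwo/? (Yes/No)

/o/ (word-final): rule 2 targets it, but not before a voiced consonant → unchanged [o].
The actual realization is [o], which matches [o].

Yes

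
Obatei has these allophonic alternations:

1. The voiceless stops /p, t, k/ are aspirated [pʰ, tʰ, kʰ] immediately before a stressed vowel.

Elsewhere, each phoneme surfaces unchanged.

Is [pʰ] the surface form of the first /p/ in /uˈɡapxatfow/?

/p/ (between /a/ and /x/) fails the environment for rule 1, so it stays [p].
The actual realization is [p], not [pʰ].

No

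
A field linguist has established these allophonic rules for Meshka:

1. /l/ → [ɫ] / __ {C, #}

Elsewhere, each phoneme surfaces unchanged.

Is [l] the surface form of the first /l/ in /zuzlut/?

Yes

/l/ (between /z/ and /u/): rule 1 targets it, but not word-finally or immediately before a consonant → unchanged [l].
The actual realization is [l], which matches [l].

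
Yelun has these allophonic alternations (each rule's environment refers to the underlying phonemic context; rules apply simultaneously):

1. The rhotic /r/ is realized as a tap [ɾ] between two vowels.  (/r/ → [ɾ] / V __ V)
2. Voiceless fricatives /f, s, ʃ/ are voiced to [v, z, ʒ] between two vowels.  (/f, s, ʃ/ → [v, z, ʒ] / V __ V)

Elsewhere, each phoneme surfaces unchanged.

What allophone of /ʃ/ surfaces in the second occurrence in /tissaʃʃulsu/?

[ʃ]

/ʃ/ (between /ʃ/ and /u/) fails the environment for rule 2, so it stays [ʃ].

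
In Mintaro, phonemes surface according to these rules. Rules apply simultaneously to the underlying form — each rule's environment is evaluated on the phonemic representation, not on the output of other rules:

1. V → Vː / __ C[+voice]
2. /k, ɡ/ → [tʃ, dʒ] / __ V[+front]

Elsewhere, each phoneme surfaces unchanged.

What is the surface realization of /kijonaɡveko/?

[tʃiːjoːnaːɡveko]

/k/ (word-initial): before a front vowel, so rule 2 applies → [tʃ].
/i/ (between /k/ and /j/) occurs before a voiced consonant → [iː] by rule 1.
/j/ stays [j].
Rule 1 applies to /o/ (between /j/ and /n/: before a voiced consonant) → [oː].
/n/ (between /o/ and /a/): no rule targets it → [n].
/a/ — between /n/ and /ɡ/, before a voiced consonant — surfaces as [aː] (rule 1).
/ɡ/ (between /a/ and /v/) is in the target of rule 2 but the environment (before a front vowel) is not met → [ɡ].
/v/ (between /ɡ/ and /e/): no rule targets it → [v].
/e/ (between /v/ and /k/) fails the environment for rule 1, so it stays [e].
/k/ — between /e/ and /o/; rule 2 does not apply here → [k].
/o/ (word-final): rule 1 targets it, but not before a voiced consonant → unchanged [o].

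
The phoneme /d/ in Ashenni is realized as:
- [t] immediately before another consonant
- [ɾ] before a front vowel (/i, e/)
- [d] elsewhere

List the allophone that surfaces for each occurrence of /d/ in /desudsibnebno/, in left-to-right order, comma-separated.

[ɾ], [t]

Occurrence 1 (position 1): before a front vowel (/i, e/) → [ɾ].
Occurrence 2 (position 5): immediately before another consonant → [t].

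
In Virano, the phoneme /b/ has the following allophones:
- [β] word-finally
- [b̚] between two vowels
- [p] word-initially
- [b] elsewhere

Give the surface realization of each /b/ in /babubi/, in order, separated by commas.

[p], [b̚], [b̚]

Occurrence 1 (position 1): word-initially → [p].
Occurrence 2 (position 3): between two vowels → [b̚].
Occurrence 3 (position 5): between two vowels → [b̚].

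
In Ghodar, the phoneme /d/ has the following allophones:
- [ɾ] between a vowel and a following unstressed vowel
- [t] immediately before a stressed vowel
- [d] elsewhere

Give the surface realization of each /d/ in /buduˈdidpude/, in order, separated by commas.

Occurrence 1 (position 3): between a vowel and a following unstressed vowel → [ɾ].
Occurrence 2 (position 5): immediately before a stressed vowel → [t].
Occurrence 3 (position 7): no conditioning environment matches → elsewhere allophone [d].
Occurrence 4 (position 10): between a vowel and a following unstressed vowel → [ɾ].

[ɾ], [t], [d], [ɾ]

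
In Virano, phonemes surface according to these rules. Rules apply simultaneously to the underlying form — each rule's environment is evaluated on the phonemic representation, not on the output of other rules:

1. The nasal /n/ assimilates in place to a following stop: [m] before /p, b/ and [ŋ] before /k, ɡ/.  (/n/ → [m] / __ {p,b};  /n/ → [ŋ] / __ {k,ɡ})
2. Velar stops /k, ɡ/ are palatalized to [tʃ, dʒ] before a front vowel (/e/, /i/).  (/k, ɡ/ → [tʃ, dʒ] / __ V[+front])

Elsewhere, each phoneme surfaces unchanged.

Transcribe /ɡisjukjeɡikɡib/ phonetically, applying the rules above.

[dʒisjukjedʒikdʒib]

/ɡ/ (word-initial): before a front vowel, so rule 2 applies → [dʒ].
/i/ — not in any rule's target class → [i].
/s/ stays [s].
/j/ — not in any rule's target class → [j].
/u/ (between /j/ and /k/): no rule targets it → [u].
/k/ (between /u/ and /j/) fails the environment for rule 2, so it stays [k].
/j/ (between /k/ and /e/): no rule targets it → [j].
/e/ (between /j/ and /ɡ/) is unaffected → [e].
Rule 2 applies to /ɡ/ (between /e/ and /i/: before a front vowel) → [dʒ].
/i/ stays [i].
/k/ (between /i/ and /ɡ/) fails the environment for rule 2, so it stays [k].
/ɡ/ (between /k/ and /i/) occurs before a front vowel → [dʒ] by rule 2.
/i/ (between /ɡ/ and /b/) is unaffected → [i].
/b/ stays [b].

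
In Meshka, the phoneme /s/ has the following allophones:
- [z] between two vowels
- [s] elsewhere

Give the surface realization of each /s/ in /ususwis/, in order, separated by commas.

Occurrence 1 (position 2): between two vowels → [z].
Occurrence 2 (position 4): no conditioning environment matches → elsewhere allophone [s].
Occurrence 3 (position 7): no conditioning environment matches → elsewhere allophone [s].

[z], [s], [s]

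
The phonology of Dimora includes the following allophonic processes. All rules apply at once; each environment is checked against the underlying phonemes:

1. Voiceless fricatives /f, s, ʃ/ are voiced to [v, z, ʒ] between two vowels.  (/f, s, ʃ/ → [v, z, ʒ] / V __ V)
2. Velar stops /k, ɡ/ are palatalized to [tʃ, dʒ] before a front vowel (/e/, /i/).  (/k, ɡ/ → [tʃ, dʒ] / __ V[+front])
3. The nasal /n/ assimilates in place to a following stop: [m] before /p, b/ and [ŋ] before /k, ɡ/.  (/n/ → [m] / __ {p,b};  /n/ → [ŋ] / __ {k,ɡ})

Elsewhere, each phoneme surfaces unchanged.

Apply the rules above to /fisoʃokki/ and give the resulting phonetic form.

[fizoʒoktʃi]

/f/ (word-initial) is in the target of rule 1 but the environment (between two vowels) is not met → [f].
/i/ (between /f/ and /s/) is unaffected → [i].
Rule 1 applies to /s/ (between /i/ and /o/: between two vowels) → [z].
/o/ (between /s/ and /ʃ/): no rule targets it → [o].
Rule 1 applies to /ʃ/ (between /o/ and /o/: between two vowels) → [ʒ].
/o/ stays [o].
/k/ — between /o/ and /k/; rule 2 does not apply here → [k].
/k/ (between /k/ and /i/) occurs before a front vowel → [tʃ] by rule 2.
/i/ — not in any rule's target class → [i].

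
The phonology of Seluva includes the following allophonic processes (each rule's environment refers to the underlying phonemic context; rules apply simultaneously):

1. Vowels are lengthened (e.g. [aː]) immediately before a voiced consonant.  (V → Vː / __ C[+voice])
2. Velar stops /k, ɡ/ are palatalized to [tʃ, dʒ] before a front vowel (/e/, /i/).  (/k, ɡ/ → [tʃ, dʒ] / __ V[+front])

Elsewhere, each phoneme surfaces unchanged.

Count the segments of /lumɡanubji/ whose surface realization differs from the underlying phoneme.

3

Segments that undergo a rule: /u/ → [uː] (rule 1); /a/ → [aː] (rule 1); /u/ → [uː] (rule 1).
All other segments surface unchanged.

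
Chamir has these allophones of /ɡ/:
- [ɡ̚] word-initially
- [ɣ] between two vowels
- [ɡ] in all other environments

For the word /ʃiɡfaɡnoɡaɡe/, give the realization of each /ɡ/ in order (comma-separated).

Occurrence 1 (position 3): no conditioning environment matches → elsewhere allophone [ɡ].
Occurrence 2 (position 6): no conditioning environment matches → elsewhere allophone [ɡ].
Occurrence 3 (position 9): between two vowels → [ɣ].
Occurrence 4 (position 11): between two vowels → [ɣ].

[ɡ], [ɡ], [ɣ], [ɣ]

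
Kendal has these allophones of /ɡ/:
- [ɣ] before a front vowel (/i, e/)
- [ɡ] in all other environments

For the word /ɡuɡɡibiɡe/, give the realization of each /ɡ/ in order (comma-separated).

Occurrence 1 (position 1): no conditioning environment matches → elsewhere allophone [ɡ].
Occurrence 2 (position 3): no conditioning environment matches → elsewhere allophone [ɡ].
Occurrence 3 (position 4): before a front vowel (/i, e/) → [ɣ].
Occurrence 4 (position 8): before a front vowel (/i, e/) → [ɣ].

[ɡ], [ɡ], [ɣ], [ɣ]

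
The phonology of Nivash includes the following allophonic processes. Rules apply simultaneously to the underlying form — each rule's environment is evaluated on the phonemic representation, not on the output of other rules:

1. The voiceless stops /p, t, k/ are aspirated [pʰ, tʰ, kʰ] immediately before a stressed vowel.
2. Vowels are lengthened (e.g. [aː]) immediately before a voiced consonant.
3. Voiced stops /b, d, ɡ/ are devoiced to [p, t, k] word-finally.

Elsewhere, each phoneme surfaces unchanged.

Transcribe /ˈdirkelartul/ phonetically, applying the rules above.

/d/ (word-initial): rule 3 targets it, but not word-finally → unchanged [d].
/i/ (between /d/ and /r/) occurs before a voiced consonant → [iː] by rule 2.
/r/ stays [r].
/k/ (between /r/ and /e/) is in the target of rule 1 but the environment (immediately before a stressed vowel) is not met → [k].
/e/ — between /k/ and /l/, before a voiced consonant — surfaces as [eː] (rule 2).
/l/ — not in any rule's target class → [l].
/a/ (between /l/ and /r/): before a voiced consonant, so rule 2 applies → [aː].
/r/ (between /a/ and /t/): no rule targets it → [r].
/t/ (between /r/ and /u/): rule 1 targets it, but not immediately before a stressed vowel → unchanged [t].
Rule 2 applies to /u/ (between /t/ and /l/: before a voiced consonant) → [uː].
/l/ stays [l].

[ˈdiːrkeːlaːrtuːl]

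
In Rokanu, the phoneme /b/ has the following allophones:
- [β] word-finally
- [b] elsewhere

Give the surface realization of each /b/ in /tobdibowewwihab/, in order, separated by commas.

Occurrence 1 (position 3): no conditioning environment matches → elsewhere allophone [b].
Occurrence 2 (position 6): no conditioning environment matches → elsewhere allophone [b].
Occurrence 3 (position 15): word-finally → [β].

[b], [b], [β]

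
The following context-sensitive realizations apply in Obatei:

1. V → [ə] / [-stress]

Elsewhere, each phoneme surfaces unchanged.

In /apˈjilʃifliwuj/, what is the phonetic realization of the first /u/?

/u/ meets the environment for rule 1 (in an unstressed syllable) → [ə].

[ə]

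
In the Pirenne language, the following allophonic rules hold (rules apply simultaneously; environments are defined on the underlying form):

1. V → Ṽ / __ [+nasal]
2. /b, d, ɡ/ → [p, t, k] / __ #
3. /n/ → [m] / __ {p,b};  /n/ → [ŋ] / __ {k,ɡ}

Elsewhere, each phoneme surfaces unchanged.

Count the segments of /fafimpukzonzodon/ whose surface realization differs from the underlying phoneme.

Segments that undergo a rule: /i/ → [ĩ] (rule 1); /o/ → [õ] (rule 1); /o/ → [õ] (rule 1).
All other segments surface unchanged.

3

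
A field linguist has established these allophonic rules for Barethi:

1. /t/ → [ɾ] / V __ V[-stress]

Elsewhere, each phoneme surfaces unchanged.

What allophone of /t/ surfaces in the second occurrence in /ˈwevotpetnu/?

/t/ (between /e/ and /n/) fails the environment for rule 1, so it stays [t].

[t]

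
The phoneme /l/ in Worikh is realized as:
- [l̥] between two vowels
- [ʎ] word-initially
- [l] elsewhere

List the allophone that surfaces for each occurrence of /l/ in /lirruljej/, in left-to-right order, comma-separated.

[ʎ], [l]

Occurrence 1 (position 1): word-initially → [ʎ].
Occurrence 2 (position 6): no conditioning environment matches → elsewhere allophone [l].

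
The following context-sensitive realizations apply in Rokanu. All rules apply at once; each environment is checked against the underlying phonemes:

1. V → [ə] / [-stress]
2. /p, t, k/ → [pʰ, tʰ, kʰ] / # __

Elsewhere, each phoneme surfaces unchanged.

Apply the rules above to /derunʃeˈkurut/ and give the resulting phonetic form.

[dərənʃəˈkurət]

/d/ stays [d].
Rule 1 applies to /e/ (between /d/ and /r/: in an unstressed syllable) → [ə].
/r/ (between /e/ and /u/) is unaffected → [r].
Rule 1 applies to /u/ (between /r/ and /n/: in an unstressed syllable) → [ə].
/n/ (between /u/ and /ʃ/): no rule targets it → [n].
/ʃ/ (between /n/ and /e/) is unaffected → [ʃ].
/e/ — between /ʃ/ and /k/, in an unstressed syllable — surfaces as [ə] (rule 1).
/k/ (between /e/ and /u/) is in the target of rule 2 but the environment (word-initially) is not met → [k].
/u/ (between /k/ and /r/): rule 1 targets it, but not in an unstressed syllable → unchanged [u].
/r/ (between /u/ and /u/) is unaffected → [r].
/u/ (between /r/ and /t/) occurs in an unstressed syllable → [ə] by rule 1.
/t/ — word-final; rule 2 does not apply here → [t].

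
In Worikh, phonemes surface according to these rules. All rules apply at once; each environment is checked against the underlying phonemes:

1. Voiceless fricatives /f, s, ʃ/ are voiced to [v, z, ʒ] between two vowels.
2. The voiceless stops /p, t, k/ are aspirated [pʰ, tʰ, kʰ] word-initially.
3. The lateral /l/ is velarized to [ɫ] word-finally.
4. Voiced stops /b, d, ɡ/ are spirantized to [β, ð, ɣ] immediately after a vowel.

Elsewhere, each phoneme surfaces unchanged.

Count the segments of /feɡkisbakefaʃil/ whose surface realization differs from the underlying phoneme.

Segments that undergo a rule: /ɡ/ → [ɣ] (rule 4); /f/ → [v] (rule 1); /ʃ/ → [ʒ] (rule 1); /l/ → [ɫ] (rule 3).
All other segments surface unchanged.

4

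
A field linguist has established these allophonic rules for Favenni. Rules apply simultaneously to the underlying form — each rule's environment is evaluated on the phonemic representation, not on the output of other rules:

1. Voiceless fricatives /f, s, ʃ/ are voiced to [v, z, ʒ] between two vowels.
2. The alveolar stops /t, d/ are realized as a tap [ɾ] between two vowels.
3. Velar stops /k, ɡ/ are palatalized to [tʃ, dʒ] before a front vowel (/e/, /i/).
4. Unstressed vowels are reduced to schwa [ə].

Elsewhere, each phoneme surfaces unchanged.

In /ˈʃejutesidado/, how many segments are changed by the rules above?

9

Segments that undergo a rule: /u/ → [ə] (rule 4); /t/ → [ɾ] (rule 2); /e/ → [ə] (rule 4); /s/ → [z] (rule 1); /i/ → [ə] (rule 4); /d/ → [ɾ] (rule 2); /a/ → [ə] (rule 4); /d/ → [ɾ] (rule 2); /o/ → [ə] (rule 4).
All other segments surface unchanged.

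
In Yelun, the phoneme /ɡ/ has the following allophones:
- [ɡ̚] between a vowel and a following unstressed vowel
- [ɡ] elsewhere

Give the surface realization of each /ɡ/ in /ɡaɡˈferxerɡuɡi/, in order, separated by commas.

Occurrence 1 (position 1): no conditioning environment matches → elsewhere allophone [ɡ].
Occurrence 2 (position 3): no conditioning environment matches → elsewhere allophone [ɡ].
Occurrence 3 (position 10): no conditioning environment matches → elsewhere allophone [ɡ].
Occurrence 4 (position 12): between a vowel and a following unstressed vowel → [ɡ̚].

[ɡ], [ɡ], [ɡ], [ɡ̚]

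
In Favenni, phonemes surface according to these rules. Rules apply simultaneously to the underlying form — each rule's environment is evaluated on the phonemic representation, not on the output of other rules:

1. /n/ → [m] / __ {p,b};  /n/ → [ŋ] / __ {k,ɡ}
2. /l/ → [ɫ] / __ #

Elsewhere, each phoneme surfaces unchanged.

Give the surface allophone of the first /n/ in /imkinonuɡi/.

/n/ (between /i/ and /o/) fails the environment for rule 1, so it stays [n].

[n]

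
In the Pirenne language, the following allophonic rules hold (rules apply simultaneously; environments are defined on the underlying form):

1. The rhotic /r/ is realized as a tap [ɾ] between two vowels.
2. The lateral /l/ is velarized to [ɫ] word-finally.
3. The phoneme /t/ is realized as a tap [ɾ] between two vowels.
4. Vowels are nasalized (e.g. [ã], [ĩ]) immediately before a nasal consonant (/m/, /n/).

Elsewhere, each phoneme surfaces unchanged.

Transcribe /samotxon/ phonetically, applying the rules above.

[sãmotxõn]

/s/ stays [s].
Rule 4 applies to /a/ (between /s/ and /m/: before a nasal consonant) → [ã].
/m/ stays [m].
/o/ (between /m/ and /t/): rule 4 targets it, but not before a nasal consonant → unchanged [o].
/t/ (between /o/ and /x/) fails the environment for rule 3, so it stays [t].
/x/ stays [x].
/o/ meets the environment for rule 4 (before a nasal consonant) → [õ].
/n/ (word-final): no rule targets it → [n].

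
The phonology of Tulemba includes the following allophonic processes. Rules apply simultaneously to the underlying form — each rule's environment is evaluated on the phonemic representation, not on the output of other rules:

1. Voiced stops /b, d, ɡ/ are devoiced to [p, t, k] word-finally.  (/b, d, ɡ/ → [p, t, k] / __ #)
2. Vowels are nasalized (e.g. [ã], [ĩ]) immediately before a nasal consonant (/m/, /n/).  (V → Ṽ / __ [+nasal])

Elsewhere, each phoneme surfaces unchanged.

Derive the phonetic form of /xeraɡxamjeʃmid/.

[xeraɡxãmjeʃmit]

/x/ — not in any rule's target class → [x].
/e/ (between /x/ and /r/) is in the target of rule 2 but the environment (before a nasal consonant) is not met → [e].
/r/ — not in any rule's target class → [r].
/a/ (between /r/ and /ɡ/): rule 2 targets it, but not before a nasal consonant → unchanged [a].
/ɡ/ — between /a/ and /x/; rule 1 does not apply here → [ɡ].
/x/ stays [x].
Rule 2 applies to /a/ (between /x/ and /m/: before a nasal consonant) → [ã].
/m/ stays [m].
/j/ — not in any rule's target class → [j].
/e/ (between /j/ and /ʃ/): rule 2 targets it, but not before a nasal consonant → unchanged [e].
/ʃ/ (between /e/ and /m/) is unaffected → [ʃ].
/m/ (between /ʃ/ and /i/) is unaffected → [m].
/i/ (between /m/ and /d/) fails the environment for rule 2, so it stays [i].
/d/ (word-final): word-finally, so rule 1 applies → [t].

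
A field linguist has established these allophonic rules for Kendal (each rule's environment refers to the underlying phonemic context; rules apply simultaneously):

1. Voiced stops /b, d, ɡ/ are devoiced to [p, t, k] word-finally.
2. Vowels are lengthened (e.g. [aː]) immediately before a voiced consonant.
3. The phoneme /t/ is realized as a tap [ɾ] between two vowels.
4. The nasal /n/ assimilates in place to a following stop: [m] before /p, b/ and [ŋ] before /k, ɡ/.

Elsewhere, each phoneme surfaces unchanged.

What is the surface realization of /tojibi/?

/t/ (word-initial) fails the environment for rule 3, so it stays [t].
Rule 2 applies to /o/ (between /t/ and /j/: before a voiced consonant) → [oː].
/j/ — not in any rule's target class → [j].
/i/ (between /j/ and /b/): before a voiced consonant, so rule 2 applies → [iː].
/b/ (between /i/ and /i/) fails the environment for rule 1, so it stays [b].
/i/ (word-final): rule 2 targets it, but not before a voiced consonant → unchanged [i].

[toːjiːbi]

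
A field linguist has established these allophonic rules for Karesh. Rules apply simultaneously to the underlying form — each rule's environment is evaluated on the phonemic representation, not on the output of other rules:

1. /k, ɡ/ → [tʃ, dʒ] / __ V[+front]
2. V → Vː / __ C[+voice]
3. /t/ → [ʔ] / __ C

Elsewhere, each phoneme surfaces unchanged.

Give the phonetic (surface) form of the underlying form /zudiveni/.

[zuːdiːveːni]

/z/ — not in any rule's target class → [z].
/u/ — between /z/ and /d/, before a voiced consonant — surfaces as [uː] (rule 2).
/d/ (between /u/ and /i/) is unaffected → [d].
/i/ — between /d/ and /v/, before a voiced consonant — surfaces as [iː] (rule 2).
/v/ — not in any rule's target class → [v].
Rule 2 applies to /e/ (between /v/ and /n/: before a voiced consonant) → [eː].
/n/ — not in any rule's target class → [n].
/i/ (word-final) fails the environment for rule 2, so it stays [i].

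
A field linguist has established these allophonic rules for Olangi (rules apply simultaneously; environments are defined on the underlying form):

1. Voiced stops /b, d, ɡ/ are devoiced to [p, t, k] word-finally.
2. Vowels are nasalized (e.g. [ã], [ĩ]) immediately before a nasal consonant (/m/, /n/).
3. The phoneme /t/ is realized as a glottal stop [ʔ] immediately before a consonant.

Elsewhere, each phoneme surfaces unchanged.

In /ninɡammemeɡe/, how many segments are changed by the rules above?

3

Segments that undergo a rule: /i/ → [ĩ] (rule 2); /a/ → [ã] (rule 2); /e/ → [ẽ] (rule 2).
All other segments surface unchanged.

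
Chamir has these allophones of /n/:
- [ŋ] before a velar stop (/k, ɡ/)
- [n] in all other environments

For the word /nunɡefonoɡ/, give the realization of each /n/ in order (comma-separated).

[n], [ŋ], [n]

Occurrence 1 (position 1): no conditioning environment matches → elsewhere allophone [n].
Occurrence 2 (position 3): before a velar stop → [ŋ].
Occurrence 3 (position 8): no conditioning environment matches → elsewhere allophone [n].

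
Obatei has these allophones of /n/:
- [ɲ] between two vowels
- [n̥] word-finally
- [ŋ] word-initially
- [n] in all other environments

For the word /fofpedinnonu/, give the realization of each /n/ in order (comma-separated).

[n], [n], [ɲ]

Occurrence 1 (position 8): no conditioning environment matches → elsewhere allophone [n].
Occurrence 2 (position 9): no conditioning environment matches → elsewhere allophone [n].
Occurrence 3 (position 11): between two vowels → [ɲ].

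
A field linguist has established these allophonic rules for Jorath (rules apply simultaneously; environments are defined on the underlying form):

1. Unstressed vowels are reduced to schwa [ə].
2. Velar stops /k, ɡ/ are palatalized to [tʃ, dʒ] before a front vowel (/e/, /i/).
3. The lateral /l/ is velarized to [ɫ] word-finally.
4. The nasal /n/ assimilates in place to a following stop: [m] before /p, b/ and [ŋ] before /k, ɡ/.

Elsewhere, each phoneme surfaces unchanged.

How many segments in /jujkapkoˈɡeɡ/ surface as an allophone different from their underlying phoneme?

Segments that undergo a rule: /u/ → [ə] (rule 1); /a/ → [ə] (rule 1); /o/ → [ə] (rule 1); /ɡ/ → [dʒ] (rule 2).
All other segments surface unchanged.

4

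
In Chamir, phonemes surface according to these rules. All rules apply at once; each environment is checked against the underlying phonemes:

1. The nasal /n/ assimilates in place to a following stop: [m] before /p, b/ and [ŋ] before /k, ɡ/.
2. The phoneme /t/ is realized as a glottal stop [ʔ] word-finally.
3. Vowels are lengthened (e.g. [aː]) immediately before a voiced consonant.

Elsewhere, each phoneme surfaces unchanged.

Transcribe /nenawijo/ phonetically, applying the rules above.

/n/ (word-initial) fails the environment for rule 1, so it stays [n].
/e/ meets the environment for rule 3 (before a voiced consonant) → [eː].
/n/ — between /e/ and /a/; rule 1 does not apply here → [n].
Rule 3 applies to /a/ (between /n/ and /w/: before a voiced consonant) → [aː].
/w/ — not in any rule's target class → [w].
/i/ meets the environment for rule 3 (before a voiced consonant) → [iː].
/j/ stays [j].
/o/ (word-final) is in the target of rule 3 but the environment (before a voiced consonant) is not met → [o].

[neːnaːwiːjo]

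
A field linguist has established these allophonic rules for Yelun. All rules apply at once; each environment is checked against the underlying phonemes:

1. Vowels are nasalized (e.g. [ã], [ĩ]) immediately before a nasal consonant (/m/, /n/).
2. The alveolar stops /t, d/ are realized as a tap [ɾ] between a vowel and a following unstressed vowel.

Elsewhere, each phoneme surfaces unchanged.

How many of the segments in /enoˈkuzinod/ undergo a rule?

Segments that undergo a rule: /e/ → [ẽ] (rule 1); /i/ → [ĩ] (rule 1).
All other segments surface unchanged.

2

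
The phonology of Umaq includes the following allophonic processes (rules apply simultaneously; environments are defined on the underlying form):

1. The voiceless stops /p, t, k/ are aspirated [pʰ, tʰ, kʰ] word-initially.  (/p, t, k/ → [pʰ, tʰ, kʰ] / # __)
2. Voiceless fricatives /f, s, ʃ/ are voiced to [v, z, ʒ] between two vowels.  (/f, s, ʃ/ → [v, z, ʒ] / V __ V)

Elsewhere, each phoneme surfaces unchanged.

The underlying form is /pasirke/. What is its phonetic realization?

[pʰazirke]

Rule 1 applies to /p/ (word-initial: word-initially) → [pʰ].
/a/ stays [a].
/s/ — between /a/ and /i/, between two vowels — surfaces as [z] (rule 2).
/i/ (between /s/ and /r/): no rule targets it → [i].
/r/ (between /i/ and /k/) is unaffected → [r].
/k/ — between /r/ and /e/; rule 1 does not apply here → [k].
/e/ stays [e].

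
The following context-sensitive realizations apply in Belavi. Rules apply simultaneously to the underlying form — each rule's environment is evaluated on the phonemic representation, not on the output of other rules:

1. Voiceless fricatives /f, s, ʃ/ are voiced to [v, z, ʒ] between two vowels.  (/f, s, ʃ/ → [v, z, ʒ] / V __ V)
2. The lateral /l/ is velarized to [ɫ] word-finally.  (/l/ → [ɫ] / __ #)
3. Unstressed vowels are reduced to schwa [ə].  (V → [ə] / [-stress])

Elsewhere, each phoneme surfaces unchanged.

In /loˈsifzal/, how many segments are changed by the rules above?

4

Segments that undergo a rule: /o/ → [ə] (rule 3); /s/ → [z] (rule 1); /a/ → [ə] (rule 3); /l/ → [ɫ] (rule 2).
All other segments surface unchanged.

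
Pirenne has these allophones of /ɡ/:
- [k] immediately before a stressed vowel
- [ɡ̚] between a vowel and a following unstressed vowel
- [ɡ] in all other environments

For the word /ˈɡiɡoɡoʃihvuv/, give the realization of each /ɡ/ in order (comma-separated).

Occurrence 1 (position 1): immediately before a stressed vowel → [k].
Occurrence 2 (position 3): between a vowel and a following unstressed vowel → [ɡ̚].
Occurrence 3 (position 5): between a vowel and a following unstressed vowel → [ɡ̚].

[k], [ɡ̚], [ɡ̚]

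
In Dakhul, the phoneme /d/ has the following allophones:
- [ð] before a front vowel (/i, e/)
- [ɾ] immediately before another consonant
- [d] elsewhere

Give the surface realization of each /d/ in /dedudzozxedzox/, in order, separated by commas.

Occurrence 1 (position 1): before a front vowel (/i, e/) → [ð].
Occurrence 2 (position 3): no conditioning environment matches → elsewhere allophone [d].
Occurrence 3 (position 5): immediately before another consonant → [ɾ].
Occurrence 4 (position 11): immediately before another consonant → [ɾ].

[ð], [d], [ɾ], [ɾ]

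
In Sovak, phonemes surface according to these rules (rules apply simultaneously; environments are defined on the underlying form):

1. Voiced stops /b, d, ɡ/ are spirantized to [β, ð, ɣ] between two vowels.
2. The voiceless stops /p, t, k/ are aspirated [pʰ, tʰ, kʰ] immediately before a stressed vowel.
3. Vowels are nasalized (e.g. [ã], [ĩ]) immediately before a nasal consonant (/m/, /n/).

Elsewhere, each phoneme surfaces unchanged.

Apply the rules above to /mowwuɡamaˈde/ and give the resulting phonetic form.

[mowwuɣãmaˈðe]

/m/ — not in any rule's target class → [m].
/o/ (between /m/ and /w/) fails the environment for rule 3, so it stays [o].
/w/ (between /o/ and /w/): no rule targets it → [w].
/w/ stays [w].
/u/ — between /w/ and /ɡ/; rule 3 does not apply here → [u].
Rule 1 applies to /ɡ/ (between /u/ and /a/: between two vowels) → [ɣ].
/a/ (between /ɡ/ and /m/) occurs before a nasal consonant → [ã] by rule 3.
/m/ stays [m].
/a/ (between /m/ and /d/) fails the environment for rule 3, so it stays [a].
/d/ meets the environment for rule 1 (between two vowels) → [ð].
/e/ (word-final): rule 3 targets it, but not before a nasal consonant → unchanged [e].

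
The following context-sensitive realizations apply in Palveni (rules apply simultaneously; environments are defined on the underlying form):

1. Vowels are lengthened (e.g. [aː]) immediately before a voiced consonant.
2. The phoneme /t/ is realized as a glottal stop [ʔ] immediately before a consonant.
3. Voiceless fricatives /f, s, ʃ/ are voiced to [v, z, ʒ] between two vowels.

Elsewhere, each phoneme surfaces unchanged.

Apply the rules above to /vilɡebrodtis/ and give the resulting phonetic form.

[viːlɡeːbroːdtis]

/v/ (word-initial) is unaffected → [v].
Rule 1 applies to /i/ (between /v/ and /l/: before a voiced consonant) → [iː].
/l/ (between /i/ and /ɡ/) is unaffected → [l].
/ɡ/ (between /l/ and /e/) is unaffected → [ɡ].
/e/ (between /ɡ/ and /b/) occurs before a voiced consonant → [eː] by rule 1.
/b/ — not in any rule's target class → [b].
/r/ stays [r].
/o/ (between /r/ and /d/) occurs before a voiced consonant → [oː] by rule 1.
/d/ stays [d].
/t/ (between /d/ and /i/) is in the target of rule 2 but the environment (immediately before a consonant) is not met → [t].
/i/ — between /t/ and /s/; rule 1 does not apply here → [i].
/s/ (word-final): rule 3 targets it, but not between two vowels → unchanged [s].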